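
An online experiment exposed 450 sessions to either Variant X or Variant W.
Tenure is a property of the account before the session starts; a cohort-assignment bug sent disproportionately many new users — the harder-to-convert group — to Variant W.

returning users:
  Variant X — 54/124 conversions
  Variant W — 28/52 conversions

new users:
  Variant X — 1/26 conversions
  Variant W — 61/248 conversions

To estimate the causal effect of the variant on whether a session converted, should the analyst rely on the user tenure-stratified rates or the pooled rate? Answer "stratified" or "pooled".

The user tenure-specific comparison favours Variant W throughout, but the pooled figures favour Variant X. The question is whether to condition on user tenure.
Nothing the variant does changes user tenure; the imbalance is an allocation artefact. With user tenure also predicting the outcome, the pooled figure is confounded, and the within-stratum comparison is the causal one.
Within each level — returning users: 43.5% vs 53.8%; new users: 3.8% vs 24.6% — Variant W is higher every time.

stratified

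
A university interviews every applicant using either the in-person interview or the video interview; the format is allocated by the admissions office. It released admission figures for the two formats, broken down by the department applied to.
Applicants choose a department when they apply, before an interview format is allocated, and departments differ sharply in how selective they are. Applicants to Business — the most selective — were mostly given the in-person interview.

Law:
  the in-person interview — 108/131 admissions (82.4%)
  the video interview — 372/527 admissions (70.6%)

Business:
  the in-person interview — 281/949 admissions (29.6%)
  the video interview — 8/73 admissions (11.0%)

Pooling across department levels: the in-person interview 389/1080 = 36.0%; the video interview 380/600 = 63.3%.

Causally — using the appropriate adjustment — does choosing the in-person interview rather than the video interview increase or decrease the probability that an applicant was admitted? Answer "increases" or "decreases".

increases

The department-specific comparison favours the in-person interview throughout, but the pooled figures favour the video interview. The question is whether to condition on department.
The imbalance in department arose from how applicants were allocated, not from anything the interview format did; and department independently affects the outcome. The pooled gap is confounded — condition on department.
Within each level — Law: 82.4% vs 70.6%; Business: 29.6% vs 11.0% — the in-person interview is higher every time.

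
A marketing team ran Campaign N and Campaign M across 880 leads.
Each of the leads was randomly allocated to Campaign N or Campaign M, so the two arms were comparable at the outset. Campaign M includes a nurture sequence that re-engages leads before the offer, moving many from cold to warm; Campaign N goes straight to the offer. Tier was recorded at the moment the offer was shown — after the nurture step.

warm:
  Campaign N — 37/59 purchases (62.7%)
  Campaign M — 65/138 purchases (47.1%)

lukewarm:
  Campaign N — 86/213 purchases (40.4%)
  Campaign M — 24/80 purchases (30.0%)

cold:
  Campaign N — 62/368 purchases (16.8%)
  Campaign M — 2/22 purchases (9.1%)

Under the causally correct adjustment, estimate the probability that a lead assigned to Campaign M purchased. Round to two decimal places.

Engagement tier is downstream of the campaign. One should not condition on a consequence of treatment, so the overall rates are the right comparison.
So P(outcome | do(Campaign M)) is just the pooled rate for Campaign M: 91/240 = 0.379.

0.38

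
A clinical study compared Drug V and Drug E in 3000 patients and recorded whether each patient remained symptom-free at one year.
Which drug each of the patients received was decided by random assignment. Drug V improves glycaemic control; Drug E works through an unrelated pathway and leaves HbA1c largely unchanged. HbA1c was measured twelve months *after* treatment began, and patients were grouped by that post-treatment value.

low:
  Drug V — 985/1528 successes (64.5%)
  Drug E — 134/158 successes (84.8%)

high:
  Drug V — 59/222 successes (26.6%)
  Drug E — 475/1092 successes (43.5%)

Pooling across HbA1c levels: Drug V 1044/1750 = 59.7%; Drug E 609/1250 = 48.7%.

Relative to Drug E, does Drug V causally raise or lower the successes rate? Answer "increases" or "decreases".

increases

Drug E is higher inside every HbA1c stratum but Drug V is higher in aggregate. Whether to stratify depends on how HbA1c relates to the drug.
The distribution of HbA1c is itself part of what the drug does — it is an intermediate outcome. Holding it fixed would remove that part of the effect; the total effect is the pooled difference.
Pooled: Drug V 59.7% vs Drug E 48.7%; Drug V is higher overall.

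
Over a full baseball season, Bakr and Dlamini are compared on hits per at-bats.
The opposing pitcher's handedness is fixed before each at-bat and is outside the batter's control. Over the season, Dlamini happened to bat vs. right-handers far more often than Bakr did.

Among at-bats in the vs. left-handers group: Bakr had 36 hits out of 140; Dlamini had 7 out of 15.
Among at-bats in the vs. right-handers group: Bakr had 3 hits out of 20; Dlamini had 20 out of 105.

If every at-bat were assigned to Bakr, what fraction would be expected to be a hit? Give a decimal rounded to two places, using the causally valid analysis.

The imbalance in pitcher handedness arose from how at-bats were allocated, not from anything the player did; and pitcher handedness independently affects the outcome. The pooled gap is confounded — condition on pitcher handedness.
Standardising Bakr to the population pitcher handedness mix: 0.554·36/140 + 0.446·3/20 = 0.209.

0.21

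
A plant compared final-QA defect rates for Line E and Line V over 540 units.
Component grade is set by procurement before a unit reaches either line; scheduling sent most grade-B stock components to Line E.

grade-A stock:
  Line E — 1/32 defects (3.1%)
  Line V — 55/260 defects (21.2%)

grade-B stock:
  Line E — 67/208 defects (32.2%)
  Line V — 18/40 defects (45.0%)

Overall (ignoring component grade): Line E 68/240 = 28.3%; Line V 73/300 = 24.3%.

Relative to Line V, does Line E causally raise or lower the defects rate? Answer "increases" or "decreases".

Within every component grade level Line E has the lower rate, yet pooled Line V does — Simpson's reversal.
Component grade is set before the line has any effect — it is not caused by the line — and it independently drives the outcome. That makes it a confounder, so the causal comparison is within component grade levels.
Within each level — grade-A stock: 3.1% vs 21.2%; grade-B stock: 32.2% vs 45.0% — Line E is lower every time.

decreases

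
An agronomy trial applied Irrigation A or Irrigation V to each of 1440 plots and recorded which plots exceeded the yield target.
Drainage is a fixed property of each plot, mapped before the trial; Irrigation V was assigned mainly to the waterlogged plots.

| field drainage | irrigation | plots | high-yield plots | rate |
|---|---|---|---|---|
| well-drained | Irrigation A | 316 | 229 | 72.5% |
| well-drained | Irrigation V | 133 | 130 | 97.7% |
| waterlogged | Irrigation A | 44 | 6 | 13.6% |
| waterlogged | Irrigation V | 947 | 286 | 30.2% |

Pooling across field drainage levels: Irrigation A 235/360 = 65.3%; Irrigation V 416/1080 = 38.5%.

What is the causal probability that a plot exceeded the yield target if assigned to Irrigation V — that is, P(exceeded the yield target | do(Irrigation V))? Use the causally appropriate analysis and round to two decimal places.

The imbalance in field drainage arose from how plots were allocated, not from anything the irrigation did; and field drainage independently affects the outcome. The pooled gap is confounded — condition on field drainage.
Standardising Irrigation V to the population field drainage mix: 0.312·130/133 + 0.688·286/947 = 0.513.

0.51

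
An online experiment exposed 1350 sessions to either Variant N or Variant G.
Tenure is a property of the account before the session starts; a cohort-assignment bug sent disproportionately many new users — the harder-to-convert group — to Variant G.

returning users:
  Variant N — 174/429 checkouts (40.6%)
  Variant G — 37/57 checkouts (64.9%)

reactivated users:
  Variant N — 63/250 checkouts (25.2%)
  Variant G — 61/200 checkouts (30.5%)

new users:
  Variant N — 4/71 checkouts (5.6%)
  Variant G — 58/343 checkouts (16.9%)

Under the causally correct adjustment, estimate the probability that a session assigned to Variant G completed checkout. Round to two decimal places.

Here user tenure is a common cause — it drives both which variant a case falls under and the outcome. The crude comparison mixes populations; the stratum-specific rates are the causally relevant ones.
Standardising Variant G to the population user tenure mix: 0.360·37/57 + 0.333·61/200 + 0.307·58/343 = 0.387.

0.39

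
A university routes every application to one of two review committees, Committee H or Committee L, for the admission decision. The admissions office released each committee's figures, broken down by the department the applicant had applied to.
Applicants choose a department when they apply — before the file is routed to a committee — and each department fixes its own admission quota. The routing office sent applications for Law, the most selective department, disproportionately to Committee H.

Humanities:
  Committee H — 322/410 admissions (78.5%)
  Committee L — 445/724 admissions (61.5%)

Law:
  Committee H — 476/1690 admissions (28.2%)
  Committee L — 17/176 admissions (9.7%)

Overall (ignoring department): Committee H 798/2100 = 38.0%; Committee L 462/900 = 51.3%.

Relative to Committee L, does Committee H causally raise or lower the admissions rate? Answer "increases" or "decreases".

increases

Here department is a common cause — it drives both which review committee a case falls under and the outcome. The crude comparison mixes populations; the stratum-specific rates are the causally relevant ones.
Within each level — Humanities: 78.5% vs 61.5%; Law: 28.2% vs 9.7% — Committee H is higher every time.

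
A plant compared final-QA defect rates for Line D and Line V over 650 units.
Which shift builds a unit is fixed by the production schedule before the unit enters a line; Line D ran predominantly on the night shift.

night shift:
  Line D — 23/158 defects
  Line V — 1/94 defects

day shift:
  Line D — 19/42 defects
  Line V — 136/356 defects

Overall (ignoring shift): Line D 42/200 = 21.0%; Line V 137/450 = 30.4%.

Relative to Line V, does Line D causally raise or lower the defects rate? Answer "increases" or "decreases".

increases

Line V is lower inside every shift stratum but Line D is lower in aggregate. Whether to stratify depends on how shift relates to the line.
The imbalance in shift arose from how units were allocated, not from anything the line did; and shift independently affects the outcome. The pooled gap is confounded — condition on shift.
Within each level — night shift: 14.6% vs 1.1%; day shift: 45.2% vs 38.2% — Line V is lower every time.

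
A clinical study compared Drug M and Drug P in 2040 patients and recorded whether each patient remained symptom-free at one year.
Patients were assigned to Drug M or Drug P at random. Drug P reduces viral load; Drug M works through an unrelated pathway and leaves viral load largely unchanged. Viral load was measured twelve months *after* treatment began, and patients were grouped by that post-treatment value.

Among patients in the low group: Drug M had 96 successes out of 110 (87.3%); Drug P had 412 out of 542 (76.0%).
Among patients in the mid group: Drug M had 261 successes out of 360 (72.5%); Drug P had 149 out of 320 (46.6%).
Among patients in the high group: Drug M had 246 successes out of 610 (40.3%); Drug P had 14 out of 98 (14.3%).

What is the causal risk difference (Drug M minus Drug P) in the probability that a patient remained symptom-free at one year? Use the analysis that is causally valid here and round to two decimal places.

-0.04

The viral load-specific comparison favours Drug M throughout, but the pooled figures favour Drug P. The question is whether to condition on viral load.
Viral load lies on the pathway drug → viral load → outcome, so adjusting for it blocks the indirect effect. For the total causal effect of drug, use the unadjusted pooled rates.
The causal difference is the pooled difference: 0.558 − 0.599 = -0.041.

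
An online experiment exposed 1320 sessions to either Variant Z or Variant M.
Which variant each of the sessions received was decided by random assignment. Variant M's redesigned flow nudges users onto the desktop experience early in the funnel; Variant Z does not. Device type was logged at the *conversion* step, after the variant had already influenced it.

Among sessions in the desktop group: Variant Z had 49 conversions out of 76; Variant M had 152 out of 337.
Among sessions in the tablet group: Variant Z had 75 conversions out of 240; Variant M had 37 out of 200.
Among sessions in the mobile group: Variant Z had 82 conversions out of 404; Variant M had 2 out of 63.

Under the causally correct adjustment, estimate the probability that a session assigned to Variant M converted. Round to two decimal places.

Within every device type level Variant Z has the higher rate, yet pooled Variant M does — Simpson's reversal.
Device type lies on the pathway variant → device type → outcome, so adjusting for it blocks the indirect effect. For the total causal effect of variant, use the unadjusted pooled rates.
So P(outcome | do(Variant M)) is just the pooled rate for Variant M: 191/600 = 0.318.

0.32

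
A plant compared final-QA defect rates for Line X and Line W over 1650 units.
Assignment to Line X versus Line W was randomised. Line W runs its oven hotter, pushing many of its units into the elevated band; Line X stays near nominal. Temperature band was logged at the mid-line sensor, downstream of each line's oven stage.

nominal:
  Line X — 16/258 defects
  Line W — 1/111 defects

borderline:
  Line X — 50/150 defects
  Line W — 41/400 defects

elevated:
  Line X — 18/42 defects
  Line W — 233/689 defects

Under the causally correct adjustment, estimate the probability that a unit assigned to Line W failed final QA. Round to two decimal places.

0.23

Within every in-process temperature band level Line W has the lower rate, yet pooled Line X does — Simpson's reversal.
In-process temperature band lies on the pathway line → in-process temperature band → outcome, so adjusting for it blocks the indirect effect. For the total causal effect of line, use the unadjusted pooled rates.
So P(outcome | do(Line W)) is just the pooled rate for Line W: 275/1200 = 0.229.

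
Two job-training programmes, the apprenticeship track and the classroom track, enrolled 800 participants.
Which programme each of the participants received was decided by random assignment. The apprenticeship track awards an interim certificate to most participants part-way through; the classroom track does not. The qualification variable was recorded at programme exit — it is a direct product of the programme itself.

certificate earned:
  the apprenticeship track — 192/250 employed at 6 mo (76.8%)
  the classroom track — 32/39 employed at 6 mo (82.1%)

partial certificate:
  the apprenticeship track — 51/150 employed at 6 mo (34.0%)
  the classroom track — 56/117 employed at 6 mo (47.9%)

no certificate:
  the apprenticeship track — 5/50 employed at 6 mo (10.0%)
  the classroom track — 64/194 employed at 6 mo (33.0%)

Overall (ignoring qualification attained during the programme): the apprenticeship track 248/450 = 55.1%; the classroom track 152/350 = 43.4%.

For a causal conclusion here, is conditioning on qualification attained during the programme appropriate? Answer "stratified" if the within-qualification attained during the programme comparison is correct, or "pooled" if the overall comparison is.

pooled

The distribution of qualification attained during the programme is itself part of what the programme does — it is an intermediate outcome. Holding it fixed would remove that part of the effect; the total effect is the pooled difference.
Pooled: the apprenticeship track 55.1% vs the classroom track 43.4%; the apprenticeship track is higher overall.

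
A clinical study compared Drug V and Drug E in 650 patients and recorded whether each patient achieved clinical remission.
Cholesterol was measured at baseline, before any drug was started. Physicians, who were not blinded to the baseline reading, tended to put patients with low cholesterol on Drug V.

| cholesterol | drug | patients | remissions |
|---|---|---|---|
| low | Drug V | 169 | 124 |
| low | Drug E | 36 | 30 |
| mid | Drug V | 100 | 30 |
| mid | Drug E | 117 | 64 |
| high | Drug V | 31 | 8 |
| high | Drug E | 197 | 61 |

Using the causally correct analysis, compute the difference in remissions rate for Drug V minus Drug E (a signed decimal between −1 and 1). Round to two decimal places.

-0.13

Drug E is higher inside every cholesterol stratum but Drug V is higher in aggregate. Whether to stratify depends on how cholesterol relates to the drug.
Here cholesterol is a common cause — it drives both which drug a case falls under and the outcome. The crude comparison mixes populations; the stratum-specific rates are the causally relevant ones.
Adjusting over the population distribution of cholesterol: 0.315·(0.734−0.833) + 0.334·(0.300−0.547) + 0.351·(0.258−0.310) = -0.132.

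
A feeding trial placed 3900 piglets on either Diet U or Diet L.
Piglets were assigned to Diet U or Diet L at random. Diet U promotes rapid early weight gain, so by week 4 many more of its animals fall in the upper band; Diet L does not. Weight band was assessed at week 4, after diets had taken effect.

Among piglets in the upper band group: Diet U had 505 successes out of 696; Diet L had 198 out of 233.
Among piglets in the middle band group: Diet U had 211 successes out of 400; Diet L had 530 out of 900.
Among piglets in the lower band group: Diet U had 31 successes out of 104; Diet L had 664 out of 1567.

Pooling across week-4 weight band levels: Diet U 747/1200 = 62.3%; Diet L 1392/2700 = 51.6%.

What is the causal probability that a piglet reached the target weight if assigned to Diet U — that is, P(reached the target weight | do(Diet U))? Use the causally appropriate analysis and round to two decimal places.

0.62

The distribution of week-4 weight band is itself part of what the diet does — it is an intermediate outcome. Holding it fixed would remove that part of the effect; the total effect is the pooled difference.
So P(outcome | do(Diet U)) is just the pooled rate for Diet U: 747/1200 = 0.623.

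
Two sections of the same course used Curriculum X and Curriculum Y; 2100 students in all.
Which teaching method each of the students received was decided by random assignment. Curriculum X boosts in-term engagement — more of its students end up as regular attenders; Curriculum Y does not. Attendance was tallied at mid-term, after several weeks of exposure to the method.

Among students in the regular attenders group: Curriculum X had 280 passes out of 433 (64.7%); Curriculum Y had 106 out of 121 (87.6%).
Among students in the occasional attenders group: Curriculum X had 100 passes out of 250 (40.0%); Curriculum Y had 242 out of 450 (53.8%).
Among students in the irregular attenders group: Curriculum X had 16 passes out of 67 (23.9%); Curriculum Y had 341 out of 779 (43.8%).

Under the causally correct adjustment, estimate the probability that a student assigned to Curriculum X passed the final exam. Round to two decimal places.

Curriculum Y is higher inside every mid-term attendance stratum but Curriculum X is higher in aggregate. Whether to stratify depends on how mid-term attendance relates to the teaching method.
Mid-term attendance is downstream of the teaching method. One should not condition on a consequence of treatment, so the overall rates are the right comparison.
So P(outcome | do(Curriculum X)) is just the pooled rate for Curriculum X: 396/750 = 0.528.

0.53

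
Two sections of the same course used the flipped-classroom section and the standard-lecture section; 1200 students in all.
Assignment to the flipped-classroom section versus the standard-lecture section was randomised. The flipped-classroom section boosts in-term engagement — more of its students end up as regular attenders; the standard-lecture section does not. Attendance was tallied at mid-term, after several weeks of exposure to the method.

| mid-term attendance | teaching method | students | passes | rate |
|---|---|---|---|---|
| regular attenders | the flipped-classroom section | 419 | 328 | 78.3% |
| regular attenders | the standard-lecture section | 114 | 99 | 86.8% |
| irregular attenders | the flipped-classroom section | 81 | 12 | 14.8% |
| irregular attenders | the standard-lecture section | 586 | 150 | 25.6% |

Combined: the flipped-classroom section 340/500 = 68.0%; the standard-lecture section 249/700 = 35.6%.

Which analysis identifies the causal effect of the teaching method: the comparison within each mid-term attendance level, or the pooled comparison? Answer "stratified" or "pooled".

The distribution of mid-term attendance is itself part of what the teaching method does — it is an intermediate outcome. Holding it fixed would remove that part of the effect; the total effect is the pooled difference.
Pooled: the flipped-classroom section 68.0% vs the standard-lecture section 35.6%; the flipped-classroom section is higher overall.

pooled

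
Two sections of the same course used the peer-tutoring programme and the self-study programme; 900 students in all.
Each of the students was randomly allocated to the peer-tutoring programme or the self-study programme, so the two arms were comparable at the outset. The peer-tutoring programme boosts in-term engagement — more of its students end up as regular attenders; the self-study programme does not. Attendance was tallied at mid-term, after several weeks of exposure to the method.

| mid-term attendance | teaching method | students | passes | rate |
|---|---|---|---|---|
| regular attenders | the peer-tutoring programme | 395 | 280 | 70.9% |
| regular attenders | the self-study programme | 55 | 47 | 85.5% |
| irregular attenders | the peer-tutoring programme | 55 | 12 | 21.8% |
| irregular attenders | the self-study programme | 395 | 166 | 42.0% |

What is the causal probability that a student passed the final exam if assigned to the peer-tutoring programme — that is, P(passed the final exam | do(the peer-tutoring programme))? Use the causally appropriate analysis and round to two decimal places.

0.65

Within every mid-term attendance level the self-study programme has the higher rate, yet pooled the peer-tutoring programme does — Simpson's reversal.
Mid-term attendance is downstream of the teaching method. One should not condition on a consequence of treatment, so the overall rates are the right comparison.
So P(outcome | do(the peer-tutoring programme)) is just the pooled rate for the peer-tutoring programme: 292/450 = 0.649.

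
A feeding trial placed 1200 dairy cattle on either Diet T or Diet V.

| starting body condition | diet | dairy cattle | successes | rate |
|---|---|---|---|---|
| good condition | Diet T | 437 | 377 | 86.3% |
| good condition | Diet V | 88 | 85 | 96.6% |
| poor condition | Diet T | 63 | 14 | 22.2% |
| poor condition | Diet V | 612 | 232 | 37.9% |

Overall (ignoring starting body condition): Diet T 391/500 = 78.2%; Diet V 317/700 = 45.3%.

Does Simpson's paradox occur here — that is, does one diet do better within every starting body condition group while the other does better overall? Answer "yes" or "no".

yes

Within each starting body condition level (good condition 86.3% vs 96.6%; poor condition 22.2% vs 37.9%), Diet V has the higher rate every time. Pooled: 78.2% vs 45.3% — Diet T has the higher rate overall. The two comparisons disagree.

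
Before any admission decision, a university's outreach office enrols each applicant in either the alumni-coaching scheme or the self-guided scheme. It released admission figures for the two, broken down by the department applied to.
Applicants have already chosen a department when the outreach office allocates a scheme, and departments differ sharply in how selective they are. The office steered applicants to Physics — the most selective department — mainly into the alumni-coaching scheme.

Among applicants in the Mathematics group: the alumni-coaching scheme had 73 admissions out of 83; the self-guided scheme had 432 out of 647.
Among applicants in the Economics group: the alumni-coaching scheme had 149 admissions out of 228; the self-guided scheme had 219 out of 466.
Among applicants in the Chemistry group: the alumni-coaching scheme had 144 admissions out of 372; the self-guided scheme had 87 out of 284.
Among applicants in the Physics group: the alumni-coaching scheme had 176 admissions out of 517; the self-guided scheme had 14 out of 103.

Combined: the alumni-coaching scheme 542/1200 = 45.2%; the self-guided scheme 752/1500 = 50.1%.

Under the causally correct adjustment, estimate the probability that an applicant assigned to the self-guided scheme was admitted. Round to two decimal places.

The stratified and pooled comparisons disagree (the alumni-coaching scheme wins within each department; the self-guided scheme wins overall), so the answer turns on the causal role of department.
Department is set before the outreach scheme has any effect — it is not caused by the outreach scheme — and it independently drives the outcome. That makes it a confounder, so the causal comparison is within department levels.
Standardising the self-guided scheme to the population department mix: 0.270·432/647 + 0.257·219/466 + 0.243·87/284 + 0.230·14/103 = 0.407.

0.41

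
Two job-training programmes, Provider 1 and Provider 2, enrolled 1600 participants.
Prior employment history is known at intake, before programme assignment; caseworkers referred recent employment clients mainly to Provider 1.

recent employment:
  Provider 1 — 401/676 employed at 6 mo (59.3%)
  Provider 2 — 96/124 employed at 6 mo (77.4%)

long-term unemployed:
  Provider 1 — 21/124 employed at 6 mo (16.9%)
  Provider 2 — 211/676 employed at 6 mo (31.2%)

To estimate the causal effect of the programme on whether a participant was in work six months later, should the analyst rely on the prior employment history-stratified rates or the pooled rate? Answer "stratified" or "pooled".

Prior employment history differs across programmes for reasons unrelated to any effect of the programme itself, and it separately predicts the outcome — a classic confounder. We must compare within prior employment history levels.
Within each level — recent employment: 59.3% vs 77.4%; long-term unemployed: 16.9% vs 31.2% — Provider 2 is higher every time.

stratified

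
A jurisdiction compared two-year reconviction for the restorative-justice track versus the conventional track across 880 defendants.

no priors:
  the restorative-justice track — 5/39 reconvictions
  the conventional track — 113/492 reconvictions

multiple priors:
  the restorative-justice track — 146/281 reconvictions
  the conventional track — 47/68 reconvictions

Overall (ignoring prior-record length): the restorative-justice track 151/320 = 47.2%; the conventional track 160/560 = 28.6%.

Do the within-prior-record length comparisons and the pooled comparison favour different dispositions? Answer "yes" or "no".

Within each prior-record length level (no priors 12.8% vs 23.0%; multiple priors 52.0% vs 69.1%), the restorative-justice track has the lower rate every time. Pooled: 47.2% vs 28.6% — the conventional track has the lower rate overall. The two comparisons disagree.

yes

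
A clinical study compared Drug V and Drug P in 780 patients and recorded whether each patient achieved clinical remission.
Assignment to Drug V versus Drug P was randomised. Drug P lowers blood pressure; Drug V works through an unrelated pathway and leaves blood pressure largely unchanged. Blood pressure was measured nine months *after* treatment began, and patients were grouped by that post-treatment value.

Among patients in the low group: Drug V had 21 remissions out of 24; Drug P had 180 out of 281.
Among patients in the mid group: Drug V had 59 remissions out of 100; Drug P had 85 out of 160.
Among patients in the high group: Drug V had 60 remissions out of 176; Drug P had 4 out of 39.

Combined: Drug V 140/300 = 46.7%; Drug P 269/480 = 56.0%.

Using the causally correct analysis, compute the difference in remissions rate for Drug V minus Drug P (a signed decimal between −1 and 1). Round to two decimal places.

Blood pressure is downstream of the drug. One should not condition on a consequence of treatment, so the overall rates are the right comparison.
The causal difference is the pooled difference: 0.467 − 0.560 = -0.094.

-0.09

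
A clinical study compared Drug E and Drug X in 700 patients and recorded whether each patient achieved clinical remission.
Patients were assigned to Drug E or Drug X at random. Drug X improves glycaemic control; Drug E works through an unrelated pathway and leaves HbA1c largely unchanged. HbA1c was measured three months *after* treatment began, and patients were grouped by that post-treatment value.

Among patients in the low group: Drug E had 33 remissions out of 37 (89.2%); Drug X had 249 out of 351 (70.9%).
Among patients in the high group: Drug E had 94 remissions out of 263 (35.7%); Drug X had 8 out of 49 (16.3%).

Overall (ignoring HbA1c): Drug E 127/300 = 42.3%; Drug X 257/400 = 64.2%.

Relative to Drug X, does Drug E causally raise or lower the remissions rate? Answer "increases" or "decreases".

decreases

The distribution of HbA1c is itself part of what the drug does — it is an intermediate outcome. Holding it fixed would remove that part of the effect; the total effect is the pooled difference.
Pooled: Drug E 42.3% vs Drug X 64.2%; Drug X is higher overall.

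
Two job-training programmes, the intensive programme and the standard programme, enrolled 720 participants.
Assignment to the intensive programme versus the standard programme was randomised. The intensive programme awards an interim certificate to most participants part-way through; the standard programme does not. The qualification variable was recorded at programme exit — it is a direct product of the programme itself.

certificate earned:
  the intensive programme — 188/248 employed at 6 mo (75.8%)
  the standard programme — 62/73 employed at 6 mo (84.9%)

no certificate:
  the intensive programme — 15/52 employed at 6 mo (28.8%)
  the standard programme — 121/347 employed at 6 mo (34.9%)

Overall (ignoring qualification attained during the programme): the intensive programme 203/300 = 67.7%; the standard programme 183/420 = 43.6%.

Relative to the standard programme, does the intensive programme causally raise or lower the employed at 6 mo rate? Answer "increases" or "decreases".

increases

Qualification attained during the programme here is a post-treatment variable shaped by the programme; conditioning on it would introduce bias rather than remove it. The overall comparison is the causal one.
Pooled: the intensive programme 67.7% vs the standard programme 43.6%; the intensive programme is higher overall.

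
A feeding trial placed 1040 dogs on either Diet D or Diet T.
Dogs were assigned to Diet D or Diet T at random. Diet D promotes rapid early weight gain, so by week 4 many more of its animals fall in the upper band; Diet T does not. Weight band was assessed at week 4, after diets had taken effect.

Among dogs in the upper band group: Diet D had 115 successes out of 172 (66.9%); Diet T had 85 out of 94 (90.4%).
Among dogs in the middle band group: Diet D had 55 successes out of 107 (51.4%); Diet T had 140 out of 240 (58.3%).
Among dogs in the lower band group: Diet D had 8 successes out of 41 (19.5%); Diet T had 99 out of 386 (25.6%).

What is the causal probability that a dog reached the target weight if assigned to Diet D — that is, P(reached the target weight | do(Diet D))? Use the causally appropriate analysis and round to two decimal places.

Within every week-4 weight band level Diet T has the higher rate, yet pooled Diet D does — Simpson's reversal.
Week-4 weight band is recorded after the diet and is itself shifted by it — it sits on the causal path from diet to outcome. Conditioning on a mediator would strip out part of the effect we want; the pooled comparison gives the total causal effect.
So P(outcome | do(Diet D)) is just the pooled rate for Diet D: 178/320 = 0.556.

0.56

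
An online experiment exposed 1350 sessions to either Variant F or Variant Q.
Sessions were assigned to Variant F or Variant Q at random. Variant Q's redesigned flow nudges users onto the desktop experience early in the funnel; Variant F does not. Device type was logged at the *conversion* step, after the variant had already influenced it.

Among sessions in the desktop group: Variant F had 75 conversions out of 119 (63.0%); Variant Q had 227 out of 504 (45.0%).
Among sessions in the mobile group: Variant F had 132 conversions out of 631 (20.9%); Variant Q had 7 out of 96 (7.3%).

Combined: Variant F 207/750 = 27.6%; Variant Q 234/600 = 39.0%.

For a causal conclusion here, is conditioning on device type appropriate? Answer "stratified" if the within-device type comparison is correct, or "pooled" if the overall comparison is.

Device type is downstream of the variant. One should not condition on a consequence of treatment, so the overall rates are the right comparison.
Pooled: Variant F 27.6% vs Variant Q 39.0%; Variant Q is higher overall.

pooled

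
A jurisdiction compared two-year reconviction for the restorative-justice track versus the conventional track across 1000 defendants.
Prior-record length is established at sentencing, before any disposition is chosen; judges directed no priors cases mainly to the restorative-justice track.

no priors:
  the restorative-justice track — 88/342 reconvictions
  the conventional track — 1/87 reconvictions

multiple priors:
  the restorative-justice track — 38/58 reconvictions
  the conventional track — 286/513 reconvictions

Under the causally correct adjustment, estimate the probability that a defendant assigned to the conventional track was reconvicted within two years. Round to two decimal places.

0.32

Prior-record length satisfies the back-door criterion: it is not a descendant of the disposition, and it blocks the spurious path from disposition to outcome. Adjusting for it (i.e., using the within-prior-record length rates) gives the causal effect.
Standardising the conventional track to the population prior-record length mix: 0.429·1/87 + 0.571·286/513 = 0.323.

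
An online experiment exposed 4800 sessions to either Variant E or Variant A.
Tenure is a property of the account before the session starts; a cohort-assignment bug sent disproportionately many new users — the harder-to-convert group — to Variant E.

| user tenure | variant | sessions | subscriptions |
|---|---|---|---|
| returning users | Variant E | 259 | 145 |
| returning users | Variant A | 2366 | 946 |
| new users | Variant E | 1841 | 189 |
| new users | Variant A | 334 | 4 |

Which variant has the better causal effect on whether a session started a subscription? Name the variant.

Variant E

Here user tenure is a common cause — it drives both which variant a case falls under and the outcome. The crude comparison mixes populations; the stratum-specific rates are the causally relevant ones.
Within each level — returning users: 56.0% vs 40.0%; new users: 10.3% vs 1.2% — Variant E is higher every time.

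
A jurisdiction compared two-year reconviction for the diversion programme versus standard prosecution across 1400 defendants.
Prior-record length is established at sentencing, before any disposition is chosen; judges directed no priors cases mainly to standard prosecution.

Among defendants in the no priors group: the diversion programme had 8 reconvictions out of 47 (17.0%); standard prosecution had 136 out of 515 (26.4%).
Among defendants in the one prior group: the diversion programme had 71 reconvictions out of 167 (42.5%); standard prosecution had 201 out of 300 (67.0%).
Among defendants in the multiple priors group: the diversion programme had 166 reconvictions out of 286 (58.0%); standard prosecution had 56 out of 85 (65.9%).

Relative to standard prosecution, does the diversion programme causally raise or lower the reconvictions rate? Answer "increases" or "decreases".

decreases

Since prior-record length is a pre-existing factor (not a product of the disposition) and it affects the outcome on its own, it is a confounder. The stratified rates, not the pooled rate, identify the causal effect.
Within each level — no priors: 17.0% vs 26.4%; one prior: 42.5% vs 67.0%; multiple priors: 58.0% vs 65.9% — the diversion programme is lower every time.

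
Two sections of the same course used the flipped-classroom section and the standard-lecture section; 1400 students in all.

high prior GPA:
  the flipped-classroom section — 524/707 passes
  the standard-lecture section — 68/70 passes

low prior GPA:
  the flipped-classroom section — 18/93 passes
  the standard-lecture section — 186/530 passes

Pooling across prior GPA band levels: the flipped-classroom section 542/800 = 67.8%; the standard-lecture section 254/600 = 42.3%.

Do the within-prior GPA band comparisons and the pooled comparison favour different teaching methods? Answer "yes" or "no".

Within each prior GPA band level (high prior GPA 74.1% vs 97.1%; low prior GPA 19.4% vs 35.1%), the standard-lecture section has the higher rate every time. Pooled: 67.8% vs 42.3% — the flipped-classroom section has the higher rate overall. The two comparisons disagree.

yes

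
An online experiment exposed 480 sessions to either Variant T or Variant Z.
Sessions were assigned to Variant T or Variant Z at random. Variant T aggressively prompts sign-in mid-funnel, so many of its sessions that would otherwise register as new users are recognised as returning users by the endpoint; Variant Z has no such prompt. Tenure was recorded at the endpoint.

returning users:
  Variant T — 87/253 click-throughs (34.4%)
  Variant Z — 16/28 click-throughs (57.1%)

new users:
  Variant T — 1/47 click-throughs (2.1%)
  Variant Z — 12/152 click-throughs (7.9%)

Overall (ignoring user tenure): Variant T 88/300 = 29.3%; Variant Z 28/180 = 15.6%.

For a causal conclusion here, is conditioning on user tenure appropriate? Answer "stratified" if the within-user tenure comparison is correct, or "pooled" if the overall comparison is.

pooled

Because the variant influences user tenure, user tenure is a post-treatment mediator, not a confounder. Stratifying on it would bias the estimate; the causal effect is the crude pooled difference.
Pooled: Variant T 29.3% vs Variant Z 15.6%; Variant T is higher overall.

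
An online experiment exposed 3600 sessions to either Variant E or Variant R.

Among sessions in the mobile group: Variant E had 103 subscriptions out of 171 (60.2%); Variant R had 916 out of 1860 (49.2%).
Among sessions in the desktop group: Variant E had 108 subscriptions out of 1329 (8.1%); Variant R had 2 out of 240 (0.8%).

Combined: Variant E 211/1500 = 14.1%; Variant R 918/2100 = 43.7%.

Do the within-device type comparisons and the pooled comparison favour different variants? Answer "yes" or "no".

Within each device type level (mobile 60.2% vs 49.2%; desktop 8.1% vs 0.8%), Variant E has the higher rate every time. Pooled: 14.1% vs 43.7% — Variant R has the higher rate overall. The two comparisons disagree.

yes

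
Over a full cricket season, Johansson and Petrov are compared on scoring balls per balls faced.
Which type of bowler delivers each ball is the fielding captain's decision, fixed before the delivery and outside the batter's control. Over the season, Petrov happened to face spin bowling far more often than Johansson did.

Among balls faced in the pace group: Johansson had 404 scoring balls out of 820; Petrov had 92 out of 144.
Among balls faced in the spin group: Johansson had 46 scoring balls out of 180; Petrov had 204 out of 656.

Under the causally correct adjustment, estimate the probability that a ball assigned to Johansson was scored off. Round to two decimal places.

0.38

The bowling type-specific comparison favours Petrov throughout, but the pooled figures favour Johansson. The question is whether to condition on bowling type.
Since bowling type is a pre-existing factor (not a product of the player) and it affects the outcome on its own, it is a confounder. The stratified rates, not the pooled rate, identify the causal effect.
Standardising Johansson to the population bowling type mix: 0.536·404/820 + 0.464·46/180 = 0.383.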